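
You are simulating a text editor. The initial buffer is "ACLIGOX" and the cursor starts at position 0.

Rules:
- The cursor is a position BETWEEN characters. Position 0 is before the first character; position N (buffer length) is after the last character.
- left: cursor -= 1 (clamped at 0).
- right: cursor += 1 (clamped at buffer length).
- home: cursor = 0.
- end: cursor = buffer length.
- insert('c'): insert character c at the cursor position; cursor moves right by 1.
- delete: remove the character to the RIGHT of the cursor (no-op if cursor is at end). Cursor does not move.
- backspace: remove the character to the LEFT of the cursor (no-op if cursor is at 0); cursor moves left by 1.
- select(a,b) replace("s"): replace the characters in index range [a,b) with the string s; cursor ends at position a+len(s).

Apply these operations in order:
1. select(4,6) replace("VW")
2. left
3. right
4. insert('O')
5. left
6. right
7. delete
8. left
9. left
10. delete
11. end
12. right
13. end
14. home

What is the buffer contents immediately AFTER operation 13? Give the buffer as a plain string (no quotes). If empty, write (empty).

After op 1 (select(4,6) replace("VW")): buf='ACLIVWX' cursor=6
After op 2 (left): buf='ACLIVWX' cursor=5
After op 3 (right): buf='ACLIVWX' cursor=6
After op 4 (insert('O')): buf='ACLIVWOX' cursor=7
After op 5 (left): buf='ACLIVWOX' cursor=6
After op 6 (right): buf='ACLIVWOX' cursor=7
After op 7 (delete): buf='ACLIVWO' cursor=7
After op 8 (left): buf='ACLIVWO' cursor=6
After op 9 (left): buf='ACLIVWO' cursor=5
After op 10 (delete): buf='ACLIVO' cursor=5
After op 11 (end): buf='ACLIVO' cursor=6
After op 12 (right): buf='ACLIVO' cursor=6
After op 13 (end): buf='ACLIVO' cursor=6

Answer: ACLIVO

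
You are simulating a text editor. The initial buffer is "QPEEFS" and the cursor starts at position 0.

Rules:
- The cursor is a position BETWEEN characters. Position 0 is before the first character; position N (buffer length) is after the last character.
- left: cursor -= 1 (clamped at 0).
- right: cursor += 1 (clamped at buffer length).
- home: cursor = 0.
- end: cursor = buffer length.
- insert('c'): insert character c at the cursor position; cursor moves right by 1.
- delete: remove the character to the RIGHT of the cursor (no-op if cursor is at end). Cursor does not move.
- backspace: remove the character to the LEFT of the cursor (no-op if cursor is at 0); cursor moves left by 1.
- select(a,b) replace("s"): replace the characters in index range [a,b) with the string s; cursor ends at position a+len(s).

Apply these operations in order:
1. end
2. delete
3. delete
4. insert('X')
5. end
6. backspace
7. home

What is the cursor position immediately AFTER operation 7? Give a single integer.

After op 1 (end): buf='QPEEFS' cursor=6
After op 2 (delete): buf='QPEEFS' cursor=6
After op 3 (delete): buf='QPEEFS' cursor=6
After op 4 (insert('X')): buf='QPEEFSX' cursor=7
After op 5 (end): buf='QPEEFSX' cursor=7
After op 6 (backspace): buf='QPEEFS' cursor=6
After op 7 (home): buf='QPEEFS' cursor=0

Answer: 0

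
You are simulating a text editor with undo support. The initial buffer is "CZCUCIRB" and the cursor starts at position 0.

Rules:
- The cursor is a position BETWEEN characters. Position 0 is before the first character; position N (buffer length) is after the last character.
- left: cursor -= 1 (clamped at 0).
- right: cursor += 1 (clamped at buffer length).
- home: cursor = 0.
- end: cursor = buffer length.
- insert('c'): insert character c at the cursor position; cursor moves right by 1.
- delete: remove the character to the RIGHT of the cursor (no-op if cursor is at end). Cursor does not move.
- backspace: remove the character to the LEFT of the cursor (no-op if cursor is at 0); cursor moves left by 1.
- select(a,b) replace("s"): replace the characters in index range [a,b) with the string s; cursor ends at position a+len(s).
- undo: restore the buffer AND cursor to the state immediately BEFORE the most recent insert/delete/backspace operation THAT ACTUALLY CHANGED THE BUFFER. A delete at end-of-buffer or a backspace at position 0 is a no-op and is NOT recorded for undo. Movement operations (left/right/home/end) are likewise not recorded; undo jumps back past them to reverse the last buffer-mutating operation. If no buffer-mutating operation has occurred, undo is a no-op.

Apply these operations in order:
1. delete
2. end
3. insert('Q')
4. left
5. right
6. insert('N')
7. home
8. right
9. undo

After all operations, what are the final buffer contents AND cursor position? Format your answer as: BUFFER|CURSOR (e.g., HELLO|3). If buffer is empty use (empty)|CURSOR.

After op 1 (delete): buf='ZCUCIRB' cursor=0
After op 2 (end): buf='ZCUCIRB' cursor=7
After op 3 (insert('Q')): buf='ZCUCIRBQ' cursor=8
After op 4 (left): buf='ZCUCIRBQ' cursor=7
After op 5 (right): buf='ZCUCIRBQ' cursor=8
After op 6 (insert('N')): buf='ZCUCIRBQN' cursor=9
After op 7 (home): buf='ZCUCIRBQN' cursor=0
After op 8 (right): buf='ZCUCIRBQN' cursor=1
After op 9 (undo): buf='ZCUCIRBQ' cursor=8

Answer: ZCUCIRBQ|8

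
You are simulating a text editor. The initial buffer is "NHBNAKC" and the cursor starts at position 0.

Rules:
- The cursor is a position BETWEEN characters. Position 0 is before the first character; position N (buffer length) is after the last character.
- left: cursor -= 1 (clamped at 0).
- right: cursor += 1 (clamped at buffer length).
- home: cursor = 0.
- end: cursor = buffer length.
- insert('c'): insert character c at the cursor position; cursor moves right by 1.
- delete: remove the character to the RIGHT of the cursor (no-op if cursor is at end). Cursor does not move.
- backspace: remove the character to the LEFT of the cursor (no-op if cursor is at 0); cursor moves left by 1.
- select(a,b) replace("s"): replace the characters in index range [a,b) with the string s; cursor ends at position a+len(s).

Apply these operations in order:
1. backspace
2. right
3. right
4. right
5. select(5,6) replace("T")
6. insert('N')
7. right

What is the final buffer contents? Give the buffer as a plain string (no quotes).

Answer: NHBNATNC

Derivation:
After op 1 (backspace): buf='NHBNAKC' cursor=0
After op 2 (right): buf='NHBNAKC' cursor=1
After op 3 (right): buf='NHBNAKC' cursor=2
After op 4 (right): buf='NHBNAKC' cursor=3
After op 5 (select(5,6) replace("T")): buf='NHBNATC' cursor=6
After op 6 (insert('N')): buf='NHBNATNC' cursor=7
After op 7 (right): buf='NHBNATNC' cursor=8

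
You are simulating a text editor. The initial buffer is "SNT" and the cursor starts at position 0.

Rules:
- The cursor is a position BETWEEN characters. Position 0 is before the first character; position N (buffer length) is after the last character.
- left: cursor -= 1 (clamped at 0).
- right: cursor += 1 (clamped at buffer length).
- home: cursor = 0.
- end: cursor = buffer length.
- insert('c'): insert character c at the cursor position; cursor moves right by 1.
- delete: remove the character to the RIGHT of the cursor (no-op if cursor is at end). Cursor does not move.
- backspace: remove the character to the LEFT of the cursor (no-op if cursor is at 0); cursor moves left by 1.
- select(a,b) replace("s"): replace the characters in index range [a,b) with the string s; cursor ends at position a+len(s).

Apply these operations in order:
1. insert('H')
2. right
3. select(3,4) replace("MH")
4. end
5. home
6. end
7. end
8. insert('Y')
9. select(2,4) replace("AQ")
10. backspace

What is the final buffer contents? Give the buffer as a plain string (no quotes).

After op 1 (insert('H')): buf='HSNT' cursor=1
After op 2 (right): buf='HSNT' cursor=2
After op 3 (select(3,4) replace("MH")): buf='HSNMH' cursor=5
After op 4 (end): buf='HSNMH' cursor=5
After op 5 (home): buf='HSNMH' cursor=0
After op 6 (end): buf='HSNMH' cursor=5
After op 7 (end): buf='HSNMH' cursor=5
After op 8 (insert('Y')): buf='HSNMHY' cursor=6
After op 9 (select(2,4) replace("AQ")): buf='HSAQHY' cursor=4
After op 10 (backspace): buf='HSAHY' cursor=3

Answer: HSAHY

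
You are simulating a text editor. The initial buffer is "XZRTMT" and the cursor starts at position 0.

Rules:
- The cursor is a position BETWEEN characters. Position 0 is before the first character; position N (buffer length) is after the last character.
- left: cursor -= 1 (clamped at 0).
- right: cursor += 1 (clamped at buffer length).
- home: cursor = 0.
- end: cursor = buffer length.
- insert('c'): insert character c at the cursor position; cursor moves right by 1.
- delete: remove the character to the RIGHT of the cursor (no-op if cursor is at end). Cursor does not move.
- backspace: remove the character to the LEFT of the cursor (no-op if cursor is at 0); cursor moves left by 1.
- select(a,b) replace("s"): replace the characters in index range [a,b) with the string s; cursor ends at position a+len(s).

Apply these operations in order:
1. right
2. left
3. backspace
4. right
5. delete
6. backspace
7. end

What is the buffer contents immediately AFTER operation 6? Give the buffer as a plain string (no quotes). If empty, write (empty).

After op 1 (right): buf='XZRTMT' cursor=1
After op 2 (left): buf='XZRTMT' cursor=0
After op 3 (backspace): buf='XZRTMT' cursor=0
After op 4 (right): buf='XZRTMT' cursor=1
After op 5 (delete): buf='XRTMT' cursor=1
After op 6 (backspace): buf='RTMT' cursor=0

Answer: RTMT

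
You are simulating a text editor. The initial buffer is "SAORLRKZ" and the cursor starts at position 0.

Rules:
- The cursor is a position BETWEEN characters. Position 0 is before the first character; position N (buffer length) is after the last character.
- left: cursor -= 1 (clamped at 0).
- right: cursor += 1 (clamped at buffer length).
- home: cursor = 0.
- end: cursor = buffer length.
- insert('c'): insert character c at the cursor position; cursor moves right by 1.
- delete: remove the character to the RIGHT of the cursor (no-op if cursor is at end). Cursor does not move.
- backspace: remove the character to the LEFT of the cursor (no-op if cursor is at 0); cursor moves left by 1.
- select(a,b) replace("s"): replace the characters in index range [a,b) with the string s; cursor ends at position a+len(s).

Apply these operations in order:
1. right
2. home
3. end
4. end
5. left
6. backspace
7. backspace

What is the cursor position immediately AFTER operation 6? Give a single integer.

Answer: 6

Derivation:
After op 1 (right): buf='SAORLRKZ' cursor=1
After op 2 (home): buf='SAORLRKZ' cursor=0
After op 3 (end): buf='SAORLRKZ' cursor=8
After op 4 (end): buf='SAORLRKZ' cursor=8
After op 5 (left): buf='SAORLRKZ' cursor=7
After op 6 (backspace): buf='SAORLRZ' cursor=6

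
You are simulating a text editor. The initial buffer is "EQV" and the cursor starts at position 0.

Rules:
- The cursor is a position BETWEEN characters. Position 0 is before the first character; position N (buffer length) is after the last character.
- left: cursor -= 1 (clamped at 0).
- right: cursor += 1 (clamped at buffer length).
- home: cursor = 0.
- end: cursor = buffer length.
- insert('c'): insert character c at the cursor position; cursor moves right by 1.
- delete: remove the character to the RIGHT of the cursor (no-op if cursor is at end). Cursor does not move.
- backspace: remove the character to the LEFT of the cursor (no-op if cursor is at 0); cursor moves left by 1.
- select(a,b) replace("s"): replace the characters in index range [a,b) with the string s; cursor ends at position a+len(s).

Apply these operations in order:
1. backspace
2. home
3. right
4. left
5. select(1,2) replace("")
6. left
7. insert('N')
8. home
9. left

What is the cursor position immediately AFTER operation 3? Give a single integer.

After op 1 (backspace): buf='EQV' cursor=0
After op 2 (home): buf='EQV' cursor=0
After op 3 (right): buf='EQV' cursor=1

Answer: 1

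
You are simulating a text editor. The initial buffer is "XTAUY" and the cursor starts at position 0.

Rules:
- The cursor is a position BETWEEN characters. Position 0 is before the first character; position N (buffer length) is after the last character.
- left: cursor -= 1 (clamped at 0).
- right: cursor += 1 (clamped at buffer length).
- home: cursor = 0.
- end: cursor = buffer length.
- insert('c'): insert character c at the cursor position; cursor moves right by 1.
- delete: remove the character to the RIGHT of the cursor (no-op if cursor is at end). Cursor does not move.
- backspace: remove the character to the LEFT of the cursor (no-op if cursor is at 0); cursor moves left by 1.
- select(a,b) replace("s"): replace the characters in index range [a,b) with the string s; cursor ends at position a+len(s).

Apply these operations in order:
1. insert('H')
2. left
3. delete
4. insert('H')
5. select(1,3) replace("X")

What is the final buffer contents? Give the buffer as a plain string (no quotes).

Answer: HXAUY

Derivation:
After op 1 (insert('H')): buf='HXTAUY' cursor=1
After op 2 (left): buf='HXTAUY' cursor=0
After op 3 (delete): buf='XTAUY' cursor=0
After op 4 (insert('H')): buf='HXTAUY' cursor=1
After op 5 (select(1,3) replace("X")): buf='HXAUY' cursor=2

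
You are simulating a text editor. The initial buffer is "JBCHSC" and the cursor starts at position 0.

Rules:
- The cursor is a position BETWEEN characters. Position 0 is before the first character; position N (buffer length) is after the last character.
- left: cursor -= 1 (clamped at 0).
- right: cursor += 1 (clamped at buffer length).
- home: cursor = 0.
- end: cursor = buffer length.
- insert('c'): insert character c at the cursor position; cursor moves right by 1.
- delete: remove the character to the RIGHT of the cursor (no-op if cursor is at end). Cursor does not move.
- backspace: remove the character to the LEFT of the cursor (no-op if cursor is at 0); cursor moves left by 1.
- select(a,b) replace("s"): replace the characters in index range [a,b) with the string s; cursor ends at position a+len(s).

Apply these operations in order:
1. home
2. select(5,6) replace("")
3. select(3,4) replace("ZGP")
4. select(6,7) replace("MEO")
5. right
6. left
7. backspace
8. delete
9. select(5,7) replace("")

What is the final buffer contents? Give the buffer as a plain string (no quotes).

Answer: JBCZG

Derivation:
After op 1 (home): buf='JBCHSC' cursor=0
After op 2 (select(5,6) replace("")): buf='JBCHS' cursor=5
After op 3 (select(3,4) replace("ZGP")): buf='JBCZGPS' cursor=6
After op 4 (select(6,7) replace("MEO")): buf='JBCZGPMEO' cursor=9
After op 5 (right): buf='JBCZGPMEO' cursor=9
After op 6 (left): buf='JBCZGPMEO' cursor=8
After op 7 (backspace): buf='JBCZGPMO' cursor=7
After op 8 (delete): buf='JBCZGPM' cursor=7
After op 9 (select(5,7) replace("")): buf='JBCZG' cursor=5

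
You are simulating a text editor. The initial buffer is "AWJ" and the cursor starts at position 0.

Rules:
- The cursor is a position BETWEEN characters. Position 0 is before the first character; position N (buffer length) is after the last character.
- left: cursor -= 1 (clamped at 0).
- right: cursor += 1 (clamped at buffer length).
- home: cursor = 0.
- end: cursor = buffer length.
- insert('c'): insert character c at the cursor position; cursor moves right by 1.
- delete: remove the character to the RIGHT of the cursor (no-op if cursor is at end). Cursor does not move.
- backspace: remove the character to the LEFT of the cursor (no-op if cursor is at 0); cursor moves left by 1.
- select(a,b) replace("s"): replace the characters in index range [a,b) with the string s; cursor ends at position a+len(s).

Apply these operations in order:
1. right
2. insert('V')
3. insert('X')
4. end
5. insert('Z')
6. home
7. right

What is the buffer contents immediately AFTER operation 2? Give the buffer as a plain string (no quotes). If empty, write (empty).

Answer: AVWJ

Derivation:
After op 1 (right): buf='AWJ' cursor=1
After op 2 (insert('V')): buf='AVWJ' cursor=2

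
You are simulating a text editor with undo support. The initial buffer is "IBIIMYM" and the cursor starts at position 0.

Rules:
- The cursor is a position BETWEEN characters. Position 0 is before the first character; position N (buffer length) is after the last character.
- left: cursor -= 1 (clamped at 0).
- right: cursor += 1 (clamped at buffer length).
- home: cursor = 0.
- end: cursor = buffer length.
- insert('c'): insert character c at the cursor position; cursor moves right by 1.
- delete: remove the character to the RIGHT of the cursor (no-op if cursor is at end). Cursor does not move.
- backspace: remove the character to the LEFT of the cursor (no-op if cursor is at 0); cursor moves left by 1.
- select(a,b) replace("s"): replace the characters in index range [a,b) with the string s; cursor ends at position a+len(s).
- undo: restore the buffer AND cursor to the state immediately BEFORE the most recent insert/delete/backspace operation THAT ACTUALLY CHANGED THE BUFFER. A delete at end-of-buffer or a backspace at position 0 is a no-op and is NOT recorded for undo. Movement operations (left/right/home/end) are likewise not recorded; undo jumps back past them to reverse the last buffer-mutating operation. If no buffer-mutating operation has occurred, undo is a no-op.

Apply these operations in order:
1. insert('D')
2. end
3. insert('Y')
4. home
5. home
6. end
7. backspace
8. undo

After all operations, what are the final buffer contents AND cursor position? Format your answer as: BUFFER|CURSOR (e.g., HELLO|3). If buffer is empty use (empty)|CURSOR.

Answer: DIBIIMYMY|9

Derivation:
After op 1 (insert('D')): buf='DIBIIMYM' cursor=1
After op 2 (end): buf='DIBIIMYM' cursor=8
After op 3 (insert('Y')): buf='DIBIIMYMY' cursor=9
After op 4 (home): buf='DIBIIMYMY' cursor=0
After op 5 (home): buf='DIBIIMYMY' cursor=0
After op 6 (end): buf='DIBIIMYMY' cursor=9
After op 7 (backspace): buf='DIBIIMYM' cursor=8
After op 8 (undo): buf='DIBIIMYMY' cursor=9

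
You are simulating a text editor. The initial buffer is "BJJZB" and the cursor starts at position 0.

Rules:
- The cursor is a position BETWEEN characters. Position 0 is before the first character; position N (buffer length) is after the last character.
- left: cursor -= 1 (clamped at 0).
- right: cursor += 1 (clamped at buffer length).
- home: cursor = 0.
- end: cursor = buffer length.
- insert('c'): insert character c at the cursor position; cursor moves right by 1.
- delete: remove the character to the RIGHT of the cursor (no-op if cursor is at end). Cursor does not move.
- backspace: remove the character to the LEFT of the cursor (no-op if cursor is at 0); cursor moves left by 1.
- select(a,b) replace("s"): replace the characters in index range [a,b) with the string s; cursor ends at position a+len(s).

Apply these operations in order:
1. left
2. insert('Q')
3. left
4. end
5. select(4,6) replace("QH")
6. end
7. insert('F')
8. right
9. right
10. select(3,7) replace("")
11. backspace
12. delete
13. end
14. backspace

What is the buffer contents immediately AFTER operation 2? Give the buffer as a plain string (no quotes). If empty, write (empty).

After op 1 (left): buf='BJJZB' cursor=0
After op 2 (insert('Q')): buf='QBJJZB' cursor=1

Answer: QBJJZB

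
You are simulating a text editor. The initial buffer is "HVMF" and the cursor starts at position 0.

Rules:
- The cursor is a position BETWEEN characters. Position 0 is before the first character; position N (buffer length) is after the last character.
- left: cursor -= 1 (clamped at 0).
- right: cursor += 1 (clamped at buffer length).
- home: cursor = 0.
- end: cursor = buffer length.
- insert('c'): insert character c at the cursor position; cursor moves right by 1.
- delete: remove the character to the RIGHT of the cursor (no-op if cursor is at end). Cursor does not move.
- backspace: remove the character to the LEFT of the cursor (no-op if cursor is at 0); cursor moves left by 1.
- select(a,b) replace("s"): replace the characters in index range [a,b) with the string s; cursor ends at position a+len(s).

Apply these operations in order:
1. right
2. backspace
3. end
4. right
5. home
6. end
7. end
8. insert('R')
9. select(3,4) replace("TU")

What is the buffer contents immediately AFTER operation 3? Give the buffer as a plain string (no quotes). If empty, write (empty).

After op 1 (right): buf='HVMF' cursor=1
After op 2 (backspace): buf='VMF' cursor=0
After op 3 (end): buf='VMF' cursor=3

Answer: VMF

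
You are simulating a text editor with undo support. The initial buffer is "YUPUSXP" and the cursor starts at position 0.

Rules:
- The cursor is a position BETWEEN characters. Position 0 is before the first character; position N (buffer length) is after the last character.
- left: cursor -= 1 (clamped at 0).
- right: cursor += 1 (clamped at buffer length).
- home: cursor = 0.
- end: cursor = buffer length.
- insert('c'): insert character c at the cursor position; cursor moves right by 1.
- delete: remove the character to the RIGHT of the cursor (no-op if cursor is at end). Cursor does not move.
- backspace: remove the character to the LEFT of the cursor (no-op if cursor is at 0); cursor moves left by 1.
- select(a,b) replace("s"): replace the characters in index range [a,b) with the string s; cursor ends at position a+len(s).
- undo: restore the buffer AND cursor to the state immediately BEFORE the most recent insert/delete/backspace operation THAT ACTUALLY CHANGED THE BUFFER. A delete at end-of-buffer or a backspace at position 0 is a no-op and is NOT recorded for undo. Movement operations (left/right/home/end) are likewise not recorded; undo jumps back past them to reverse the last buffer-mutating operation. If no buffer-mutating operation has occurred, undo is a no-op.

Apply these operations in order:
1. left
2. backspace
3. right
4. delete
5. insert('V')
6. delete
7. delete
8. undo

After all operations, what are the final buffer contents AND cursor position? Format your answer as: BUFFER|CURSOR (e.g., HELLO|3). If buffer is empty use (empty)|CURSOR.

After op 1 (left): buf='YUPUSXP' cursor=0
After op 2 (backspace): buf='YUPUSXP' cursor=0
After op 3 (right): buf='YUPUSXP' cursor=1
After op 4 (delete): buf='YPUSXP' cursor=1
After op 5 (insert('V')): buf='YVPUSXP' cursor=2
After op 6 (delete): buf='YVUSXP' cursor=2
After op 7 (delete): buf='YVSXP' cursor=2
After op 8 (undo): buf='YVUSXP' cursor=2

Answer: YVUSXP|2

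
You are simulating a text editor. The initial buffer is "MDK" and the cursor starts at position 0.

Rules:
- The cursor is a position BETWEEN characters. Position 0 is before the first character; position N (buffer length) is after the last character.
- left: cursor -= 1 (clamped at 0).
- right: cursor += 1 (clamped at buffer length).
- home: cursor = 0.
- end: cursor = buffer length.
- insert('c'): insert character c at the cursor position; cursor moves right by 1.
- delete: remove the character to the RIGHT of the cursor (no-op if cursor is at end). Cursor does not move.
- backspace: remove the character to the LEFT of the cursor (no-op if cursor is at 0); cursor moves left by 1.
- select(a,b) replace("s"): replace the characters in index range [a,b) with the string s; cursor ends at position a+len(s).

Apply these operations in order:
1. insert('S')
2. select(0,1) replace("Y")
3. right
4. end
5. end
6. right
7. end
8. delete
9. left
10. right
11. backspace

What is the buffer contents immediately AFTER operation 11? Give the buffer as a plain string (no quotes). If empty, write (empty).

Answer: YMD

Derivation:
After op 1 (insert('S')): buf='SMDK' cursor=1
After op 2 (select(0,1) replace("Y")): buf='YMDK' cursor=1
After op 3 (right): buf='YMDK' cursor=2
After op 4 (end): buf='YMDK' cursor=4
After op 5 (end): buf='YMDK' cursor=4
After op 6 (right): buf='YMDK' cursor=4
After op 7 (end): buf='YMDK' cursor=4
After op 8 (delete): buf='YMDK' cursor=4
After op 9 (left): buf='YMDK' cursor=3
After op 10 (right): buf='YMDK' cursor=4
After op 11 (backspace): buf='YMD' cursor=3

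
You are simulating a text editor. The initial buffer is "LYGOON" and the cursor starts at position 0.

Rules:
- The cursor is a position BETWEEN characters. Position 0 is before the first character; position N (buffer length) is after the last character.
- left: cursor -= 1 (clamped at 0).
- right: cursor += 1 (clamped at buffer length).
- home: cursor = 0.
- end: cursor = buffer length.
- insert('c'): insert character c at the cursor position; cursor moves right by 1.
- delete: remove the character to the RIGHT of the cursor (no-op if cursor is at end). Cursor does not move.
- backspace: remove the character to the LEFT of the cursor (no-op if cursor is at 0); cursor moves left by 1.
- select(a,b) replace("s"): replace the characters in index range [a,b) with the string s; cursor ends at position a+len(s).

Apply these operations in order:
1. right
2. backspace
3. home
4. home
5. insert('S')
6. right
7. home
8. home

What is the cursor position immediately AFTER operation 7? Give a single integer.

After op 1 (right): buf='LYGOON' cursor=1
After op 2 (backspace): buf='YGOON' cursor=0
After op 3 (home): buf='YGOON' cursor=0
After op 4 (home): buf='YGOON' cursor=0
After op 5 (insert('S')): buf='SYGOON' cursor=1
After op 6 (right): buf='SYGOON' cursor=2
After op 7 (home): buf='SYGOON' cursor=0

Answer: 0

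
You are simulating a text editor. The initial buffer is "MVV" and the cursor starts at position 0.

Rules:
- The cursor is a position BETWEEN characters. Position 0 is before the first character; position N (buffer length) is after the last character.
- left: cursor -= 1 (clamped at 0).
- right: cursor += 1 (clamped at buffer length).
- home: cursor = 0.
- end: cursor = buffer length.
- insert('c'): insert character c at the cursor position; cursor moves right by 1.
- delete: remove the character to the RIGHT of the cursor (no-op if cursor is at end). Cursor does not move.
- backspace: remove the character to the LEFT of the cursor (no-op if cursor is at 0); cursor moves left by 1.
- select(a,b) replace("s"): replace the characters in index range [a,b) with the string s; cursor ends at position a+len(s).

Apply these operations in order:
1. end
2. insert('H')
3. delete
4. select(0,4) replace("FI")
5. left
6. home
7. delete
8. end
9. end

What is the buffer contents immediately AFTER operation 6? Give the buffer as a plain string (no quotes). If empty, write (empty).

After op 1 (end): buf='MVV' cursor=3
After op 2 (insert('H')): buf='MVVH' cursor=4
After op 3 (delete): buf='MVVH' cursor=4
After op 4 (select(0,4) replace("FI")): buf='FI' cursor=2
After op 5 (left): buf='FI' cursor=1
After op 6 (home): buf='FI' cursor=0

Answer: FI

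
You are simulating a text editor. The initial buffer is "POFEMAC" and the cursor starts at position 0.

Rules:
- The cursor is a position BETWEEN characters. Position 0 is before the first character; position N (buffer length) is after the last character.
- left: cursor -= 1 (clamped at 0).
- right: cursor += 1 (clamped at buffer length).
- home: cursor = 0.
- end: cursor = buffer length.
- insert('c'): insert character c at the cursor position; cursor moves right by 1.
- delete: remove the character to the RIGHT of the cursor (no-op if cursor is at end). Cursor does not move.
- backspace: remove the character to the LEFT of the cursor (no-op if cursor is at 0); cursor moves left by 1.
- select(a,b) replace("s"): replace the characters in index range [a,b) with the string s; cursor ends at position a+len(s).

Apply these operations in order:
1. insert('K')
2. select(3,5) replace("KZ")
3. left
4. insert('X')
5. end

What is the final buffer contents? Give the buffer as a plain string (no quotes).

Answer: KPOKXZMAC

Derivation:
After op 1 (insert('K')): buf='KPOFEMAC' cursor=1
After op 2 (select(3,5) replace("KZ")): buf='KPOKZMAC' cursor=5
After op 3 (left): buf='KPOKZMAC' cursor=4
After op 4 (insert('X')): buf='KPOKXZMAC' cursor=5
After op 5 (end): buf='KPOKXZMAC' cursor=9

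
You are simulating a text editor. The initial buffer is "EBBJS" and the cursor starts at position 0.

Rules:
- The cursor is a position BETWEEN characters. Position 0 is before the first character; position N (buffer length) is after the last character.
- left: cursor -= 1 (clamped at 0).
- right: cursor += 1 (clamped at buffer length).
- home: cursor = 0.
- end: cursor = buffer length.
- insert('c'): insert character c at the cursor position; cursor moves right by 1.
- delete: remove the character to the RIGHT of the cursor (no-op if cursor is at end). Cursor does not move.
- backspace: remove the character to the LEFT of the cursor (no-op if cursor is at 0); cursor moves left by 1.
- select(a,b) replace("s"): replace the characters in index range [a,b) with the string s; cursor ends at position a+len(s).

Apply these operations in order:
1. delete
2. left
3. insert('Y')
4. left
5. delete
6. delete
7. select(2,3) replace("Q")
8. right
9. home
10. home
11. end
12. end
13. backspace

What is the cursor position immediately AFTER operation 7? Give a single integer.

Answer: 3

Derivation:
After op 1 (delete): buf='BBJS' cursor=0
After op 2 (left): buf='BBJS' cursor=0
After op 3 (insert('Y')): buf='YBBJS' cursor=1
After op 4 (left): buf='YBBJS' cursor=0
After op 5 (delete): buf='BBJS' cursor=0
After op 6 (delete): buf='BJS' cursor=0
After op 7 (select(2,3) replace("Q")): buf='BJQ' cursor=3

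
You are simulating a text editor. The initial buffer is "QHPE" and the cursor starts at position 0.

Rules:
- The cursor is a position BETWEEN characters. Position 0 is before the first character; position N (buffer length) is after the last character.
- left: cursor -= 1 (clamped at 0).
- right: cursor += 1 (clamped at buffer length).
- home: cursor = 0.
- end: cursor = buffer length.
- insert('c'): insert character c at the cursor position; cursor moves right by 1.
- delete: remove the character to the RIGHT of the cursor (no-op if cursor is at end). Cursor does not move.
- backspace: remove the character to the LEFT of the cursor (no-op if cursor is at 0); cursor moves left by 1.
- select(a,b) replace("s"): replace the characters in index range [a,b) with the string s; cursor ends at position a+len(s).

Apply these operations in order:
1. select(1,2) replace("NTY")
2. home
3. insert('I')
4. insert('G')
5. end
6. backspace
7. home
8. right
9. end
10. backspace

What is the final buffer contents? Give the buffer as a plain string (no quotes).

After op 1 (select(1,2) replace("NTY")): buf='QNTYPE' cursor=4
After op 2 (home): buf='QNTYPE' cursor=0
After op 3 (insert('I')): buf='IQNTYPE' cursor=1
After op 4 (insert('G')): buf='IGQNTYPE' cursor=2
After op 5 (end): buf='IGQNTYPE' cursor=8
After op 6 (backspace): buf='IGQNTYP' cursor=7
After op 7 (home): buf='IGQNTYP' cursor=0
After op 8 (right): buf='IGQNTYP' cursor=1
After op 9 (end): buf='IGQNTYP' cursor=7
After op 10 (backspace): buf='IGQNTY' cursor=6

Answer: IGQNTY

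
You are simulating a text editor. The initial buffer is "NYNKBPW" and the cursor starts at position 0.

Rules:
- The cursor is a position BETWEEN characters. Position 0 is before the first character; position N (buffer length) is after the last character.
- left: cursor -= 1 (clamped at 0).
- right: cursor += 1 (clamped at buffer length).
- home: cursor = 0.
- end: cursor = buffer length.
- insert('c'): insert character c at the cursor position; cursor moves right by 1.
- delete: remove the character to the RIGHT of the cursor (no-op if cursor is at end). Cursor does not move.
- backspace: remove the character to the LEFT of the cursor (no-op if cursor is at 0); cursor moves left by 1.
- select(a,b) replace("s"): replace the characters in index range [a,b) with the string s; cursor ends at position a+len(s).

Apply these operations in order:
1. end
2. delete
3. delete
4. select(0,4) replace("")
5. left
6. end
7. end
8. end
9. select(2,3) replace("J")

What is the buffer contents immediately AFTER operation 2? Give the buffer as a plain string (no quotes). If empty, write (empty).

Answer: NYNKBPW

Derivation:
After op 1 (end): buf='NYNKBPW' cursor=7
After op 2 (delete): buf='NYNKBPW' cursor=7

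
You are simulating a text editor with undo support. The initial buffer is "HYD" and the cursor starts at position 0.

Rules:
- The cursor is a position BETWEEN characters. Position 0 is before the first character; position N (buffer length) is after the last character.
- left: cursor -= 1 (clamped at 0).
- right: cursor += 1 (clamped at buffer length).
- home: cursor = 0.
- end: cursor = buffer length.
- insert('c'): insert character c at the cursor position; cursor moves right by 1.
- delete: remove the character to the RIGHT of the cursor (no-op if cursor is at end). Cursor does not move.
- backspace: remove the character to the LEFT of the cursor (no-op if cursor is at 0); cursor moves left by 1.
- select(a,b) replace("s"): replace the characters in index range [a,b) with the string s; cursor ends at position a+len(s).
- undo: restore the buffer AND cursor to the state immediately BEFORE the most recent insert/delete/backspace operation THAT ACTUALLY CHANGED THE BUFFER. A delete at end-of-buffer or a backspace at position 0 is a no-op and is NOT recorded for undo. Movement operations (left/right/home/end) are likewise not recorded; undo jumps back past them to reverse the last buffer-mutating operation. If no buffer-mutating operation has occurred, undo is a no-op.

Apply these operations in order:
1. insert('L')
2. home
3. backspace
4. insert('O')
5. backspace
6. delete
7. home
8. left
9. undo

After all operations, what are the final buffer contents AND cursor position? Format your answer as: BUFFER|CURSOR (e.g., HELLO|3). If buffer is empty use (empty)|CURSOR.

After op 1 (insert('L')): buf='LHYD' cursor=1
After op 2 (home): buf='LHYD' cursor=0
After op 3 (backspace): buf='LHYD' cursor=0
After op 4 (insert('O')): buf='OLHYD' cursor=1
After op 5 (backspace): buf='LHYD' cursor=0
After op 6 (delete): buf='HYD' cursor=0
After op 7 (home): buf='HYD' cursor=0
After op 8 (left): buf='HYD' cursor=0
After op 9 (undo): buf='LHYD' cursor=0

Answer: LHYD|0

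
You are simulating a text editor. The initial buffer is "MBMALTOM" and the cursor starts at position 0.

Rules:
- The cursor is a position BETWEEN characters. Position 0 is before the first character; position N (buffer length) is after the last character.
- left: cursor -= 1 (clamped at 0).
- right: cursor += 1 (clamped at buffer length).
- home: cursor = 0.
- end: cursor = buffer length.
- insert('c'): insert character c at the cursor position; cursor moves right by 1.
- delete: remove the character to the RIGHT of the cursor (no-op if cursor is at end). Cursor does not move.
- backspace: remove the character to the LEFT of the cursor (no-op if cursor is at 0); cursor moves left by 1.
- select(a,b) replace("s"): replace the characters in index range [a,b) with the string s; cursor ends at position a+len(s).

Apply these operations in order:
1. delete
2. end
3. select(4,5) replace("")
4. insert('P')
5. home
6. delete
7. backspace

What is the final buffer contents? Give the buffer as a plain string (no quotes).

After op 1 (delete): buf='BMALTOM' cursor=0
After op 2 (end): buf='BMALTOM' cursor=7
After op 3 (select(4,5) replace("")): buf='BMALOM' cursor=4
After op 4 (insert('P')): buf='BMALPOM' cursor=5
After op 5 (home): buf='BMALPOM' cursor=0
After op 6 (delete): buf='MALPOM' cursor=0
After op 7 (backspace): buf='MALPOM' cursor=0

Answer: MALPOM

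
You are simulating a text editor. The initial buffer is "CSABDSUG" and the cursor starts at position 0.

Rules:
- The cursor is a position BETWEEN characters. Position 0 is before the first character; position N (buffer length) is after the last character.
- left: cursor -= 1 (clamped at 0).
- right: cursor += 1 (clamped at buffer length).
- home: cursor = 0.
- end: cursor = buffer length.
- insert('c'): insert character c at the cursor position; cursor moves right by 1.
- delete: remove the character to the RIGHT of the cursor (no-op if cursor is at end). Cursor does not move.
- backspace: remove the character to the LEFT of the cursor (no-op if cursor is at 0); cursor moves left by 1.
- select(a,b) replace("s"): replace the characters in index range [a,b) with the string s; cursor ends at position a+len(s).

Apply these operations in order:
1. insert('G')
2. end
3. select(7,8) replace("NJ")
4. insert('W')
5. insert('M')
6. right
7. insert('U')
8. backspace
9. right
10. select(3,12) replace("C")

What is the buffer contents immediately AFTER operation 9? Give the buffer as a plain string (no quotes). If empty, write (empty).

After op 1 (insert('G')): buf='GCSABDSUG' cursor=1
After op 2 (end): buf='GCSABDSUG' cursor=9
After op 3 (select(7,8) replace("NJ")): buf='GCSABDSNJG' cursor=9
After op 4 (insert('W')): buf='GCSABDSNJWG' cursor=10
After op 5 (insert('M')): buf='GCSABDSNJWMG' cursor=11
After op 6 (right): buf='GCSABDSNJWMG' cursor=12
After op 7 (insert('U')): buf='GCSABDSNJWMGU' cursor=13
After op 8 (backspace): buf='GCSABDSNJWMG' cursor=12
After op 9 (right): buf='GCSABDSNJWMG' cursor=12

Answer: GCSABDSNJWMG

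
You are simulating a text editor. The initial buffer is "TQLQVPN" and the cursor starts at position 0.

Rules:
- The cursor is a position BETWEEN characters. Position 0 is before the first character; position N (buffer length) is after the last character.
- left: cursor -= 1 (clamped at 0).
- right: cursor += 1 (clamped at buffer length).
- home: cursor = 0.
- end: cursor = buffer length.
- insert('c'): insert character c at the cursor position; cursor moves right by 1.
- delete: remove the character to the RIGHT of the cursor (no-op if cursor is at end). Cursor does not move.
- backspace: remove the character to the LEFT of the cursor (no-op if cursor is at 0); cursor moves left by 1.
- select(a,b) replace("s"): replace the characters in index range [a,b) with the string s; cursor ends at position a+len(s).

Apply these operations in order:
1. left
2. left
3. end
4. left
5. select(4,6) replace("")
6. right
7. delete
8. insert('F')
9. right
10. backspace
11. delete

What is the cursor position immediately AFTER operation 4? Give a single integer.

Answer: 6

Derivation:
After op 1 (left): buf='TQLQVPN' cursor=0
After op 2 (left): buf='TQLQVPN' cursor=0
After op 3 (end): buf='TQLQVPN' cursor=7
After op 4 (left): buf='TQLQVPN' cursor=6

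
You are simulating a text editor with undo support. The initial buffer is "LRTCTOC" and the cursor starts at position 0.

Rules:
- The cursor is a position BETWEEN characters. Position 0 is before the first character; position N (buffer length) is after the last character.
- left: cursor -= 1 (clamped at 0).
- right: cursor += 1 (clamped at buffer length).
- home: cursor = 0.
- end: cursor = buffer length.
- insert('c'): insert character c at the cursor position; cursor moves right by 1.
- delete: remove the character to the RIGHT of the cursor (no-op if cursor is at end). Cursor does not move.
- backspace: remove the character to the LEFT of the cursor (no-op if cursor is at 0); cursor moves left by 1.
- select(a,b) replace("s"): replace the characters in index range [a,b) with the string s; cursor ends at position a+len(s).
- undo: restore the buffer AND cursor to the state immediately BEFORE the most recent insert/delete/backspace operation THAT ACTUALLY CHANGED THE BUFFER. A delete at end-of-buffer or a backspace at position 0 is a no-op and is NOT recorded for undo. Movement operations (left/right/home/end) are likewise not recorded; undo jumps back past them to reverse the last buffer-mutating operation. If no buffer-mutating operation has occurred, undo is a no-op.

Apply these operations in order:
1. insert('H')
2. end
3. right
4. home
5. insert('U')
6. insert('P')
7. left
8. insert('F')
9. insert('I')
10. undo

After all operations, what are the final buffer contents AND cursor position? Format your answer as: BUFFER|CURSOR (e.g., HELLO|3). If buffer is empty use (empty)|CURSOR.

After op 1 (insert('H')): buf='HLRTCTOC' cursor=1
After op 2 (end): buf='HLRTCTOC' cursor=8
After op 3 (right): buf='HLRTCTOC' cursor=8
After op 4 (home): buf='HLRTCTOC' cursor=0
After op 5 (insert('U')): buf='UHLRTCTOC' cursor=1
After op 6 (insert('P')): buf='UPHLRTCTOC' cursor=2
After op 7 (left): buf='UPHLRTCTOC' cursor=1
After op 8 (insert('F')): buf='UFPHLRTCTOC' cursor=2
After op 9 (insert('I')): buf='UFIPHLRTCTOC' cursor=3
After op 10 (undo): buf='UFPHLRTCTOC' cursor=2

Answer: UFPHLRTCTOC|2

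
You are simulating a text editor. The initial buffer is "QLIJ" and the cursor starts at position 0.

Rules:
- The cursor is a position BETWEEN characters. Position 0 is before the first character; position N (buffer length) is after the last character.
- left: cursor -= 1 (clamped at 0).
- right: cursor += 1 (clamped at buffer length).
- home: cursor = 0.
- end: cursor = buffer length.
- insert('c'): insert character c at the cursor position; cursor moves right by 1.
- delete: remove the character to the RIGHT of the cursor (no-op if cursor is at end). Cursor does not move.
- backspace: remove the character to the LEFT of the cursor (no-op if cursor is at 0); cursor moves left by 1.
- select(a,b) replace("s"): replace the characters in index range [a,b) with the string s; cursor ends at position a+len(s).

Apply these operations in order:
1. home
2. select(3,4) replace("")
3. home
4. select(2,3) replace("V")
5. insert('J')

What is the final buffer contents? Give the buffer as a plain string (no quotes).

Answer: QLVJ

Derivation:
After op 1 (home): buf='QLIJ' cursor=0
After op 2 (select(3,4) replace("")): buf='QLI' cursor=3
After op 3 (home): buf='QLI' cursor=0
After op 4 (select(2,3) replace("V")): buf='QLV' cursor=3
After op 5 (insert('J')): buf='QLVJ' cursor=4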